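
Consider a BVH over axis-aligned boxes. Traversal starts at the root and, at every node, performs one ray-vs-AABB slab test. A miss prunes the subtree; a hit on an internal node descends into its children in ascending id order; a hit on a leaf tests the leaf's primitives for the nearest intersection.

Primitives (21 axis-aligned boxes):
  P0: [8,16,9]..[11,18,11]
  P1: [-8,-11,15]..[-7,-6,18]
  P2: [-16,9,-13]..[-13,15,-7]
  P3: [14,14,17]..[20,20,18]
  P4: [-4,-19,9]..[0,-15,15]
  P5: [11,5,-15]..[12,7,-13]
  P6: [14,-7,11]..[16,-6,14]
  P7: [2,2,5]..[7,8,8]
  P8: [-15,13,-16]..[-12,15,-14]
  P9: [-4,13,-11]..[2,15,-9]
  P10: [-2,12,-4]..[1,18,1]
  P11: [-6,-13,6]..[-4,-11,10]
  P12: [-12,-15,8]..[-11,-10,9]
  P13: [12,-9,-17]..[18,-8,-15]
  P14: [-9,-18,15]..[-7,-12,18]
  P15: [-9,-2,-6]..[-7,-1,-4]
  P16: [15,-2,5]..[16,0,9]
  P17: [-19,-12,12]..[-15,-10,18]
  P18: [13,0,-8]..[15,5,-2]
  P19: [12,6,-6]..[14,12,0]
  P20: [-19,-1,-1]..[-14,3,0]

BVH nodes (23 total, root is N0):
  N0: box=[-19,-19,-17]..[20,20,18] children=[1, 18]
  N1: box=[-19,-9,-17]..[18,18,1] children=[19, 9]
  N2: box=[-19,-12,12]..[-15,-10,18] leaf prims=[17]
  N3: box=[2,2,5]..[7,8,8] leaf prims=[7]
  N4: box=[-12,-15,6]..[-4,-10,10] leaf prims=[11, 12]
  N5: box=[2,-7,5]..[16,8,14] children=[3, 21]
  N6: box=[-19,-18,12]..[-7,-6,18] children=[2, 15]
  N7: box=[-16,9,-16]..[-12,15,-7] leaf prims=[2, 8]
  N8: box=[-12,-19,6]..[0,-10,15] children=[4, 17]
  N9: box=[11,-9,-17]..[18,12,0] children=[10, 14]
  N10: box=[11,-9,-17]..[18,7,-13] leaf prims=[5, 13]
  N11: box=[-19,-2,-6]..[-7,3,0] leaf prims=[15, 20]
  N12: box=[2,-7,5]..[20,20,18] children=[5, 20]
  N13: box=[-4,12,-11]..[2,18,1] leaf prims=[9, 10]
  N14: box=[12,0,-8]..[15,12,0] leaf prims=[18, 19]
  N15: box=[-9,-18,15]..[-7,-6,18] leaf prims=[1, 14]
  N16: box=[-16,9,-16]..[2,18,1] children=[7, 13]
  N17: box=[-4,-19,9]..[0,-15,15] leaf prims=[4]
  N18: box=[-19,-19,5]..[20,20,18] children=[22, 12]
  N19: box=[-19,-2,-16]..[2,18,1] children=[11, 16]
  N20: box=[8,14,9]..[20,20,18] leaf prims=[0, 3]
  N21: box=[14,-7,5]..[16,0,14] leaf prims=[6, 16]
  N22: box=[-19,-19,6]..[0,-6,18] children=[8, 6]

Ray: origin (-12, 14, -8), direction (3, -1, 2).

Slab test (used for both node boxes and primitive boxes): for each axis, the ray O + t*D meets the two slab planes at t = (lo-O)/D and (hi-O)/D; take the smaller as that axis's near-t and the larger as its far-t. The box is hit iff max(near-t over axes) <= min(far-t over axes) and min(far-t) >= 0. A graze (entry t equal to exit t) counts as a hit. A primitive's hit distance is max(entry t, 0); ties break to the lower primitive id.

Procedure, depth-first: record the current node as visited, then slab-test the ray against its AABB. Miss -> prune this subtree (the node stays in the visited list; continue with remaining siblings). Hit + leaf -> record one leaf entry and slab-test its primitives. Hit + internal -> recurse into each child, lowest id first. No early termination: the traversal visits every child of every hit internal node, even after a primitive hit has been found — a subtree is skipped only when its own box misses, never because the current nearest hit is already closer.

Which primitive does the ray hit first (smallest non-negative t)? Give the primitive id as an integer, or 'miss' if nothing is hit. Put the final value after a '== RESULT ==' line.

Trace the traversal:
N0 x:[-7/3,32/3] y:[-6,33] z:[-9/2,13] -> hit [-7/3,32/3], descend [1, 18]
  N1 x:[-7/3,10] y:[-4,23] z:[-9/2,9/2] -> hit [-7/3,9/2], descend [9, 19]
    N9 x:[23/3,10] y:[2,23] z:[-9/2,4] -> miss, prune
    N19 x:[-7/3,14/3] y:[-4,16] z:[-4,9/2] -> hit [-7/3,9/2], descend [11, 16]
      N11 x:[-7/3,5/3] y:[11,16] z:[1,4] -> miss, prune
      N16 x:[-4/3,14/3] y:[-4,5] z:[-4,9/2] -> hit [-4/3,9/2], descend [7, 13]
        N7 x:[-4/3,0] y:[-1,5] z:[-4,1/2] -> hit [-1,0] leaf, test {P2(miss), P8(miss)}
        N13 x:[8/3,14/3] y:[-4,2] z:[-3/2,9/2] -> miss, prune
  N18 x:[-7/3,32/3] y:[-6,33] z:[13/2,13] -> hit [13/2,32/3], descend [12, 22]
    N12 x:[14/3,32/3] y:[-6,21] z:[13/2,13] -> hit [13/2,32/3], descend [5, 20]
      N5 x:[14/3,28/3] y:[6,21] z:[13/2,11] -> hit [13/2,28/3], descend [3, 21]
        N3 x:[14/3,19/3] y:[6,12] z:[13/2,8] -> miss, prune
        N21 x:[26/3,28/3] y:[14,21] z:[13/2,11] -> miss, prune
      N20 x:[20/3,32/3] y:[-6,0] z:[17/2,13] -> miss, prune
    N22 x:[-7/3,4] y:[20,33] z:[7,13] -> miss, prune

Summary -> nodes [0, 1, 9, 19, 11, 16, 7, 13, 18, 12, 5, 3, 21, 20, 22]; box-tests=15; leaf-entries=1; first=miss

== RESULT ==
miss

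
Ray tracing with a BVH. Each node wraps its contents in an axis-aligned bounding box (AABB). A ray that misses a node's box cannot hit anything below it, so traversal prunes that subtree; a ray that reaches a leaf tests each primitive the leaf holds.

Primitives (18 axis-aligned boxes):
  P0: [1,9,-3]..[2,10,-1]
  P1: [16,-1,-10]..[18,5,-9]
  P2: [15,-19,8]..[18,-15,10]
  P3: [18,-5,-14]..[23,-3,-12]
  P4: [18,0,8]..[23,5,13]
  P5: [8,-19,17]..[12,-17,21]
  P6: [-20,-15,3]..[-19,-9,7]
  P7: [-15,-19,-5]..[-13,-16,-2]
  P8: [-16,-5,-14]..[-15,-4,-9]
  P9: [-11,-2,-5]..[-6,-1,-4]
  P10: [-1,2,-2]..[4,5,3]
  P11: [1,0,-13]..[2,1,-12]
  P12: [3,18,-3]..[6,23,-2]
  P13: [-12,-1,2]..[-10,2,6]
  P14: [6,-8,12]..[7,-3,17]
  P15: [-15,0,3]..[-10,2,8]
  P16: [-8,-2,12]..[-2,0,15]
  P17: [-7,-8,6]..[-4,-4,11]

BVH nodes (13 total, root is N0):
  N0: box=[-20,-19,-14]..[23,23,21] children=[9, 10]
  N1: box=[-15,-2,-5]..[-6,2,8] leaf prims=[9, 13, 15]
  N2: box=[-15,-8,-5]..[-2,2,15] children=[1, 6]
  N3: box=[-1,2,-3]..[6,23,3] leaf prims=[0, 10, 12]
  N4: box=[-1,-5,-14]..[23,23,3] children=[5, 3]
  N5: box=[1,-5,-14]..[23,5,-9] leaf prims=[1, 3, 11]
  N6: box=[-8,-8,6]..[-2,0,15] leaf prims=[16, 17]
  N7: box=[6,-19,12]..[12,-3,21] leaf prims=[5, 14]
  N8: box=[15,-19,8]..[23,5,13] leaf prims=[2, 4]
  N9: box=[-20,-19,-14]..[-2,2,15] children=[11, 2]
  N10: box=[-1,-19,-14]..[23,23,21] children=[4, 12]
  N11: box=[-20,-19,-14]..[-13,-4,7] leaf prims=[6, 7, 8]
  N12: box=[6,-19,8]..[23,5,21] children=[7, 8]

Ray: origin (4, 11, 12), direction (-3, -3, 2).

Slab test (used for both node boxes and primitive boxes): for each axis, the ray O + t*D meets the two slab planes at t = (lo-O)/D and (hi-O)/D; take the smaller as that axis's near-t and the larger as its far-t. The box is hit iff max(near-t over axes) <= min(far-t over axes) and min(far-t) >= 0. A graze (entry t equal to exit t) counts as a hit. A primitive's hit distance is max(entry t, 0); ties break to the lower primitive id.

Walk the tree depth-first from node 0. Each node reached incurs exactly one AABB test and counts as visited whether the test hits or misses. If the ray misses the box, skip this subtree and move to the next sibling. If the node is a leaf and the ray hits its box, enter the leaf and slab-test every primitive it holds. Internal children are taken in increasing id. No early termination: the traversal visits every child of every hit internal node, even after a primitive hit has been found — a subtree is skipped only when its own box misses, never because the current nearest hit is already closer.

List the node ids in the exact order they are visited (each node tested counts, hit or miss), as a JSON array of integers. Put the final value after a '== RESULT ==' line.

Traverse from the root:
N0 x:[-19/3,8] y:[-4,10] z:[-13,9/2] -> hit [-4,9/2], descend [9, 10]
  N9 x:[2,8] y:[3,10] z:[-13,3/2] -> miss, prune
  N10 x:[-19/3,5/3] y:[-4,10] z:[-13,9/2] -> hit [-4,5/3], descend [4, 12]
    N4 x:[-19/3,5/3] y:[-4,16/3] z:[-13,-9/2] -> miss, prune
    N12 x:[-19/3,-2/3] y:[2,10] z:[-2,9/2] -> miss, prune

Visited [0, 9, 10, 4, 12]. Tests: 5 box, 0 leaf. Nearest: miss.

== RESULT ==
[0, 9, 10, 4, 12]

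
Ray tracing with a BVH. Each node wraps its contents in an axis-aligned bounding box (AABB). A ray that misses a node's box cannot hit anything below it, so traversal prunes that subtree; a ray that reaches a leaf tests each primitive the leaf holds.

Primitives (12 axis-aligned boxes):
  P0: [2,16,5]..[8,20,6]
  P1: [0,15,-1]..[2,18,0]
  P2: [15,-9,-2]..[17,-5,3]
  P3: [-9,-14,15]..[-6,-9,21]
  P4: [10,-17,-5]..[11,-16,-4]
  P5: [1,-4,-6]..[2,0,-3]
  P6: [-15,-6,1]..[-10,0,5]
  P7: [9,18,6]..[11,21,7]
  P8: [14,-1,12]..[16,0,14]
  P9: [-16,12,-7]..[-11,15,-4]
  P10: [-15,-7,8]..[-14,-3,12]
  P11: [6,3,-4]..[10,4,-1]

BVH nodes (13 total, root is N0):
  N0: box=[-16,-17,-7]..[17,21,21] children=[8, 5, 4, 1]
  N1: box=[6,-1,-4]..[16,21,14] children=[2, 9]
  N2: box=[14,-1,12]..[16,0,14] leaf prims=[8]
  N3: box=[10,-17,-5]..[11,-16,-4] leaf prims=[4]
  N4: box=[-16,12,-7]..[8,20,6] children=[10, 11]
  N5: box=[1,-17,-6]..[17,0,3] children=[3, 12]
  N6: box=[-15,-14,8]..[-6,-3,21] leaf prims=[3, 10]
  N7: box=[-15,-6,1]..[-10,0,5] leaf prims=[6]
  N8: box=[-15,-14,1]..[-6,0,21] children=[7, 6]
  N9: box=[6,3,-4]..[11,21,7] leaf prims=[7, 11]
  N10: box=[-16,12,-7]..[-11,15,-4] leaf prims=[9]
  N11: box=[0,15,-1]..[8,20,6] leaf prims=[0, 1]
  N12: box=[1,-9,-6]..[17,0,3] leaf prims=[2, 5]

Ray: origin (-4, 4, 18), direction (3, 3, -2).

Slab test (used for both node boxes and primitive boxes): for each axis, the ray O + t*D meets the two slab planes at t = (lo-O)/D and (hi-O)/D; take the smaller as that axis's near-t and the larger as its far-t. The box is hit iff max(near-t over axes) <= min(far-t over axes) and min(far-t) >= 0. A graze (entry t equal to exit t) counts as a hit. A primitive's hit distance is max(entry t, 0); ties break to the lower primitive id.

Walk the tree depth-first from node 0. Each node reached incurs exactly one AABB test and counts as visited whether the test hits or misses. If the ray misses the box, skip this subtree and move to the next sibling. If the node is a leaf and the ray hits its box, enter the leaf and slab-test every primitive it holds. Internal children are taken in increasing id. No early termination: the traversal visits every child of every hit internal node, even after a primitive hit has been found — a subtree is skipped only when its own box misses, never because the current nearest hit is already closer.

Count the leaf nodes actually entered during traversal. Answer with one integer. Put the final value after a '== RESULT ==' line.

Walk:
N0 x:[-4,7] y:[-7,17/3] z:[-3/2,25/2] -> hit [-3/2,17/3], descend [1, 4, 5, 8]
  N1 x:[10/3,20/3] y:[-5/3,17/3] z:[2,11] -> hit [10/3,17/3], descend [2, 9]
    N2 x:[6,20/3] y:[-5/3,-4/3] z:[2,3] -> miss, prune
    N9 x:[10/3,5] y:[-1/3,17/3] z:[11/2,11] -> miss, prune
  N4 x:[-4,4] y:[8/3,16/3] z:[6,25/2] -> miss, prune
  N5 x:[5/3,7] y:[-7,-4/3] z:[15/2,12] -> miss, prune
  N8 x:[-11/3,-2/3] y:[-6,-4/3] z:[-3/2,17/2] -> miss, prune

7 AABB tests over nodes [0, 1, 2, 9, 4, 5, 8]; 0 leaves entered; closest miss.

== RESULT ==
0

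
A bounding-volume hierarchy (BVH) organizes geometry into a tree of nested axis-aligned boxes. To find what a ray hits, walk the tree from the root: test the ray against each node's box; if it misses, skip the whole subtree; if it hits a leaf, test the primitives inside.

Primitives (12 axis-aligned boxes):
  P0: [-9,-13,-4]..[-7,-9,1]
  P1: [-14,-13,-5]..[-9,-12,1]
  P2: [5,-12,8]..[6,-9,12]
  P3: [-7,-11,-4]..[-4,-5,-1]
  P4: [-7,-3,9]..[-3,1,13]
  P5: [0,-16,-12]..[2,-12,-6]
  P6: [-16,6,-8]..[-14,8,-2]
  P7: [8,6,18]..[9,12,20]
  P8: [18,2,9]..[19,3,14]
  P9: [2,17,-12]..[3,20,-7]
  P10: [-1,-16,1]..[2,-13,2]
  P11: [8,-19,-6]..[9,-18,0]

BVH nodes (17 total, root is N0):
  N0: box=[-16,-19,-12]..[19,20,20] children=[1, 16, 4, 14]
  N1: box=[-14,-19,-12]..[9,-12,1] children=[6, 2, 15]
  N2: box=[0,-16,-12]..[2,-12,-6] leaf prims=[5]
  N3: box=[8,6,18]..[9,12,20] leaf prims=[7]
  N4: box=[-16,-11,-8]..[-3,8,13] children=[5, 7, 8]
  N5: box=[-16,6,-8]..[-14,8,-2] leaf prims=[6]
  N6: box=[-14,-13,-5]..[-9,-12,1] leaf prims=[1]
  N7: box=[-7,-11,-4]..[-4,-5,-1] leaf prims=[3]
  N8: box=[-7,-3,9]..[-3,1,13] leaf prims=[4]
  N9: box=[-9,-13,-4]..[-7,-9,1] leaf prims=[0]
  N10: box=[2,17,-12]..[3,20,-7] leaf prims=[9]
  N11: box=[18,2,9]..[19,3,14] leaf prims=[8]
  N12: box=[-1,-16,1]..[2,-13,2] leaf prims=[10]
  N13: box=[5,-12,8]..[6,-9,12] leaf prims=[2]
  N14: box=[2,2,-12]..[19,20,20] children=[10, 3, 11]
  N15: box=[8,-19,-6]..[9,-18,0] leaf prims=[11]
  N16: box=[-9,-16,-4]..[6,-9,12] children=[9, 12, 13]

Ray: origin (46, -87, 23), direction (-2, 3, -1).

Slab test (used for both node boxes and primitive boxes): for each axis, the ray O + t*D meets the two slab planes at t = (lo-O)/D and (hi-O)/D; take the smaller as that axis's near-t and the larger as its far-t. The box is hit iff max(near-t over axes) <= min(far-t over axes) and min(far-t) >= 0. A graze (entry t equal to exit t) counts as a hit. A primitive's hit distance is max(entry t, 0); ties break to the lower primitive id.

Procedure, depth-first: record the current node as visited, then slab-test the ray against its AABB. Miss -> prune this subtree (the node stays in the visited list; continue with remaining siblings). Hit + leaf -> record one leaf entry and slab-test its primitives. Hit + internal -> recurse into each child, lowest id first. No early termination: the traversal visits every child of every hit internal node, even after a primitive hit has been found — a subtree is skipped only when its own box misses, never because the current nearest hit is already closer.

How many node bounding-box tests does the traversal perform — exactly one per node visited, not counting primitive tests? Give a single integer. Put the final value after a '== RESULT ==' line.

Traverse from the root:
N0 x:[27/2,31] y:[68/3,107/3] z:[3,35] -> hit [68/3,31], descend [1, 4, 14, 16]
  N1 x:[37/2,30] y:[68/3,25] z:[22,35] -> hit [68/3,25], descend [2, 6, 15]
    N2 x:[22,23] y:[71/3,25] z:[29,35] -> miss, prune
    N6 x:[55/2,30] y:[74/3,25] z:[22,28] -> miss, prune
    N15 x:[37/2,19] y:[68/3,23] z:[23,29] -> miss, prune
  N4 x:[49/2,31] y:[76/3,95/3] z:[10,31] -> hit [76/3,31], descend [5, 7, 8]
    N5 x:[30,31] y:[31,95/3] z:[25,31] -> hit [31,31] leaf, test {P6@t=31}
    N7 x:[25,53/2] y:[76/3,82/3] z:[24,27] -> hit [76/3,53/2] leaf, test {P3@t=76/3}
    N8 x:[49/2,53/2] y:[28,88/3] z:[10,14] -> miss, prune
  N14 x:[27/2,22] y:[89/3,107/3] z:[3,35] -> miss, prune
  N16 x:[20,55/2] y:[71/3,26] z:[11,27] -> hit [71/3,26], descend [9, 12, 13]
    N9 x:[53/2,55/2] y:[74/3,26] z:[22,27] -> miss, prune
    N12 x:[22,47/2] y:[71/3,74/3] z:[21,22] -> miss, prune
    N13 x:[20,41/2] y:[25,26] z:[11,15] -> miss, prune

order=[0, 1, 2, 6, 15, 4, 5, 7, 8, 14, 16, 9, 12, 13]  |boxes|=14  |leaves|=2  hit=P3

== RESULT ==
14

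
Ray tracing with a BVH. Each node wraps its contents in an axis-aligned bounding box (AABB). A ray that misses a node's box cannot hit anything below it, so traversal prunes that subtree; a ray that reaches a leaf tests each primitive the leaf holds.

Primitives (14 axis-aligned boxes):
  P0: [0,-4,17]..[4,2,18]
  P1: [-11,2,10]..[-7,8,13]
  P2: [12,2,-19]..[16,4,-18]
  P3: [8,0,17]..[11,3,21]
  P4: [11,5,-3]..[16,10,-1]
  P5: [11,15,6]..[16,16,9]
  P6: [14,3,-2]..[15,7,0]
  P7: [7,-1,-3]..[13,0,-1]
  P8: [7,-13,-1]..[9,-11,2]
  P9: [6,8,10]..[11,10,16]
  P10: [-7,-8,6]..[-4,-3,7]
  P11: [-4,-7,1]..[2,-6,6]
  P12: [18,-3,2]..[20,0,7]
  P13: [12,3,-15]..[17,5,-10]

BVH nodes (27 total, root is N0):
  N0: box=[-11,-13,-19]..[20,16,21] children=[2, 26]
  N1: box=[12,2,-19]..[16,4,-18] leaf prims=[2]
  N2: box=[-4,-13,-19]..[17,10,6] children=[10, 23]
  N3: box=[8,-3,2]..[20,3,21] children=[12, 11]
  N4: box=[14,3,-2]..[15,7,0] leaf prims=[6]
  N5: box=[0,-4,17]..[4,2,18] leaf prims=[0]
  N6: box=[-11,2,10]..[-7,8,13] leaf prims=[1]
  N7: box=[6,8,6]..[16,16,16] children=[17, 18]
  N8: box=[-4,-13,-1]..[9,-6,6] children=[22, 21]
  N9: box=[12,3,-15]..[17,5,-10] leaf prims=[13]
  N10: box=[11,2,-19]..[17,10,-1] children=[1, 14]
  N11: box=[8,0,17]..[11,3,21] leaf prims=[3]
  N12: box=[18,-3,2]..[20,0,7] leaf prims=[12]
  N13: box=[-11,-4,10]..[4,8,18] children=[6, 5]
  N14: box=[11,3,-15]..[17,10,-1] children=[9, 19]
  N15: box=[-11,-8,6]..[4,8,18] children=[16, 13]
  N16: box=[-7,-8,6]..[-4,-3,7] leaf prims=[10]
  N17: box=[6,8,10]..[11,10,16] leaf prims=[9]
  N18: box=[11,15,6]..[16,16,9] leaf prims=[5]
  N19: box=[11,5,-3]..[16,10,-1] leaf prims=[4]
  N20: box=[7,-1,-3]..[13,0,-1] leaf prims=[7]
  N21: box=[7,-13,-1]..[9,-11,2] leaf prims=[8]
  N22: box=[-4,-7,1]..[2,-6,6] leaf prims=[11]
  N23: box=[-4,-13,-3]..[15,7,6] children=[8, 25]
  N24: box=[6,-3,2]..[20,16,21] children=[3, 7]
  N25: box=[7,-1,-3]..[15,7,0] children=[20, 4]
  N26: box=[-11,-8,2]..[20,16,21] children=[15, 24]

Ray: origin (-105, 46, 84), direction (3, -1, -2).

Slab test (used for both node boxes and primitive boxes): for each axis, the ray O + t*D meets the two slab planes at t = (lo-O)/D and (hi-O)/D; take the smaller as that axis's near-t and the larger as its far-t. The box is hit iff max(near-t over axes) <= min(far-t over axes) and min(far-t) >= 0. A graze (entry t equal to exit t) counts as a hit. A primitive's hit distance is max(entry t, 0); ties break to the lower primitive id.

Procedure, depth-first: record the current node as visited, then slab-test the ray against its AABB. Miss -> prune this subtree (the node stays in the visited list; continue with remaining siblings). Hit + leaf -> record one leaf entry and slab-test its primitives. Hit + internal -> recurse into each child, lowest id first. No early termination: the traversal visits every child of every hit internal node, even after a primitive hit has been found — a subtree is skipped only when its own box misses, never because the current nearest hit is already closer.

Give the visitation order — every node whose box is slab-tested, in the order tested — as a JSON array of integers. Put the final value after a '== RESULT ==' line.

Walk:
N0 x:[94/3,125/3] y:[30,59] z:[63/2,103/2] -> hit [63/2,125/3], descend [2, 26]
  N2 x:[101/3,122/3] y:[36,59] z:[39,103/2] -> hit [39,122/3], descend [10, 23]
    N10 x:[116/3,122/3] y:[36,44] z:[85/2,103/2] -> miss, prune
    N23 x:[101/3,40] y:[39,59] z:[39,87/2] -> hit [39,40], descend [8, 25]
      N8 x:[101/3,38] y:[52,59] z:[39,85/2] -> miss, prune
      N25 x:[112/3,40] y:[39,47] z:[42,87/2] -> miss, prune
  N26 x:[94/3,125/3] y:[30,54] z:[63/2,41] -> hit [63/2,41], descend [15, 24]
    N15 x:[94/3,109/3] y:[38,54] z:[33,39] -> miss, prune
    N24 x:[37,125/3] y:[30,49] z:[63/2,41] -> hit [37,41], descend [3, 7]
      N3 x:[113/3,125/3] y:[43,49] z:[63/2,41] -> miss, prune
      N7 x:[37,121/3] y:[30,38] z:[34,39] -> hit [37,38], descend [17, 18]
        N17 x:[37,116/3] y:[36,38] z:[34,37] -> hit [37,37] leaf, test {P9@t=37}
        N18 x:[116/3,121/3] y:[30,31] z:[75/2,39] -> miss, prune

Summary -> nodes [0, 2, 10, 23, 8, 25, 26, 15, 24, 3, 7, 17, 18]; box-tests=13; leaf-entries=1; first=P9

== RESULT ==
[0, 2, 10, 23, 8, 25, 26, 15, 24, 3, 7, 17, 18]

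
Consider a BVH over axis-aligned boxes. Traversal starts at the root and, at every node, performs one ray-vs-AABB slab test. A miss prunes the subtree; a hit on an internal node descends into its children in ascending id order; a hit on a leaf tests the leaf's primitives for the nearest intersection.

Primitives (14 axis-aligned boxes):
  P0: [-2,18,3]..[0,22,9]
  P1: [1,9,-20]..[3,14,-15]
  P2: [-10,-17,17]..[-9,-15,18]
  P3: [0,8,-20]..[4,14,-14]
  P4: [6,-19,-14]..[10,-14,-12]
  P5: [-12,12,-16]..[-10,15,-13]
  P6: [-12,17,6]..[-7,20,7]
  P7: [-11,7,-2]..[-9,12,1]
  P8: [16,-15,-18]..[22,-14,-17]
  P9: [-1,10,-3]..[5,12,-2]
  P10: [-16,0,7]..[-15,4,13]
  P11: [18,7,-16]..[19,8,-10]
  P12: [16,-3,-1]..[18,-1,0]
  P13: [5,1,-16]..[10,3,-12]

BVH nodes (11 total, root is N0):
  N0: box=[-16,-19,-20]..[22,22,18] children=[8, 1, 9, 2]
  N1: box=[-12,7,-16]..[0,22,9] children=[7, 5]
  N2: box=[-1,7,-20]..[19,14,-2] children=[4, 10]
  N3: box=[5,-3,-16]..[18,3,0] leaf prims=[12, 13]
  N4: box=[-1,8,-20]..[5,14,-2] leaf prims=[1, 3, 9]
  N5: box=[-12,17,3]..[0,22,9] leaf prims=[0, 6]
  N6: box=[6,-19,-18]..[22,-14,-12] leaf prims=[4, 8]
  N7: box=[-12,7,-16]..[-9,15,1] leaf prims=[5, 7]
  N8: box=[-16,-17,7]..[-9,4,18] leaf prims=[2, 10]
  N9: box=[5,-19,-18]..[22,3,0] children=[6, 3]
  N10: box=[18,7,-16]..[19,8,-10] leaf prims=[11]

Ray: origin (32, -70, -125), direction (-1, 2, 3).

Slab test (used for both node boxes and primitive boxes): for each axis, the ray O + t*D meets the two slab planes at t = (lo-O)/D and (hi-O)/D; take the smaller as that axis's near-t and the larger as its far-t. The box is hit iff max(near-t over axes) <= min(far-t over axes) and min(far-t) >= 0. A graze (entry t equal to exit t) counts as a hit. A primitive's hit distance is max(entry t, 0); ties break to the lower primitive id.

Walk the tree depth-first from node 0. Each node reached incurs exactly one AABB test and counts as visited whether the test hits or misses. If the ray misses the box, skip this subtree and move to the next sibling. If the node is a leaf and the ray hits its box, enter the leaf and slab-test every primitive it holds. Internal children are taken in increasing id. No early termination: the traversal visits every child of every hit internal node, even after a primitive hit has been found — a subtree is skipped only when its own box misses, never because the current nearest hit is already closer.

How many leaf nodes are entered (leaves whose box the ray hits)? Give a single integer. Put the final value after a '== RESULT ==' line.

Traverse from the root:
N0 x:[10,48] y:[51/2,46] z:[35,143/3] -> hit [35,46], descend [1, 2, 8, 9]
  N1 x:[32,44] y:[77/2,46] z:[109/3,134/3] -> hit [77/2,44], descend [5, 7]
    N5 x:[32,44] y:[87/2,46] z:[128/3,134/3] -> hit [87/2,44] leaf, test {P0(miss), P6@t=131/3}
    N7 x:[41,44] y:[77/2,85/2] z:[109/3,42] -> hit [41,42] leaf, test {P5(miss), P7@t=41}
  N2 x:[13,33] y:[77/2,42] z:[35,41] -> miss, prune
  N8 x:[41,48] y:[53/2,37] z:[44,143/3] -> miss, prune
  N9 x:[10,27] y:[51/2,73/2] z:[107/3,125/3] -> miss, prune

Visited [0, 1, 5, 7, 2, 8, 9]. Tests: 7 box, 2 leaf. Nearest: P7.

== RESULT ==
2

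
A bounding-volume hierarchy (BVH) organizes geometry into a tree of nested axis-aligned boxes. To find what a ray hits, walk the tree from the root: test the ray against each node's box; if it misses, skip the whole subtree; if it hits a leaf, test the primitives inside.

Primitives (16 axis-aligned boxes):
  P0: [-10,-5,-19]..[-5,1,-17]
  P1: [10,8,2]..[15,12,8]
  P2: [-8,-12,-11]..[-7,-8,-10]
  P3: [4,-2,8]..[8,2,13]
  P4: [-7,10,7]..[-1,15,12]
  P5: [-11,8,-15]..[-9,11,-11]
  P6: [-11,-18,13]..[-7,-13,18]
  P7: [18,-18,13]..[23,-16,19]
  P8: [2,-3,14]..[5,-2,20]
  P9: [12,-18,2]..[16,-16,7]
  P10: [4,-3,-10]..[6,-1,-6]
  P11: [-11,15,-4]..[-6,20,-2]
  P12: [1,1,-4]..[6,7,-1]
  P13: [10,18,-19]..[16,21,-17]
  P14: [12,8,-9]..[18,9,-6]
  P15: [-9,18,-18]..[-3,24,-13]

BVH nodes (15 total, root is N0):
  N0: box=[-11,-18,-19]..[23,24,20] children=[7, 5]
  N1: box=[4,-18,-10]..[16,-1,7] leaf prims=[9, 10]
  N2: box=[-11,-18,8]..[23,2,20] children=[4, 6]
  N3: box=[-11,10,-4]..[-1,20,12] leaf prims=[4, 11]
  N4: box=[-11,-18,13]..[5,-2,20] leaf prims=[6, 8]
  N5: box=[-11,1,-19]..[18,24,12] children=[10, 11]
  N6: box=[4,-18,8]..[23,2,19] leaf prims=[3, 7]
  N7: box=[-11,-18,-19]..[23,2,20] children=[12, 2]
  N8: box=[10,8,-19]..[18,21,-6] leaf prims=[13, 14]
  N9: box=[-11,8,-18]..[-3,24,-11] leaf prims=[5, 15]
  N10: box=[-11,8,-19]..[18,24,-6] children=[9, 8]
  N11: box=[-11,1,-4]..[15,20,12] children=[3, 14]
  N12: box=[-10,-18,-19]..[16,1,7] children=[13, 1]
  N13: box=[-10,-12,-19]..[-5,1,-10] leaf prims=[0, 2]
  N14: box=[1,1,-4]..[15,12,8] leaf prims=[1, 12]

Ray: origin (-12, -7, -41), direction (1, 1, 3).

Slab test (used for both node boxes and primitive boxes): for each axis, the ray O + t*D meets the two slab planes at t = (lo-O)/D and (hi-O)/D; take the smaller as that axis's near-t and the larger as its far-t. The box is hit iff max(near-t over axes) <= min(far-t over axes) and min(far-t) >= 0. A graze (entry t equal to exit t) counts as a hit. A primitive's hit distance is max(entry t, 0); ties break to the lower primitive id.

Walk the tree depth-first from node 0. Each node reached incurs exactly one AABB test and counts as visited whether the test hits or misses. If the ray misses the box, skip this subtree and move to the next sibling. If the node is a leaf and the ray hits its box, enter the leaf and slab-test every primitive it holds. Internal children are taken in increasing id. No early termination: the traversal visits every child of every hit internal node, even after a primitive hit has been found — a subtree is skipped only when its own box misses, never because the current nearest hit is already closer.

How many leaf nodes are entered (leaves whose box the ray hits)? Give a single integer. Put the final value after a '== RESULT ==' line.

Walk:
N0 x:[1,35] y:[-11,31] z:[22/3,61/3] -> hit [22/3,61/3], descend [5, 7]
  N5 x:[1,30] y:[8,31] z:[22/3,53/3] -> hit [8,53/3], descend [10, 11]
    N10 x:[1,30] y:[15,31] z:[22/3,35/3] -> miss, prune
    N11 x:[1,27] y:[8,27] z:[37/3,53/3] -> hit [37/3,53/3], descend [3, 14]
      N3 x:[1,11] y:[17,27] z:[37/3,53/3] -> miss, prune
      N14 x:[13,27] y:[8,19] z:[37/3,49/3] -> hit [13,49/3] leaf, test {P1(miss), P12@t=13}
  N7 x:[1,35] y:[-11,9] z:[22/3,61/3] -> hit [22/3,9], descend [2, 12]
    N2 x:[1,35] y:[-11,9] z:[49/3,61/3] -> miss, prune
    N12 x:[2,28] y:[-11,8] z:[22/3,16] -> hit [22/3,8], descend [1, 13]
      N1 x:[16,28] y:[-11,6] z:[31/3,16] -> miss, prune
      N13 x:[2,7] y:[-5,8] z:[22/3,31/3] -> miss, prune

11 AABB tests over nodes [0, 5, 10, 11, 3, 14, 7, 2, 12, 1, 13]; 1 leaf entered; closest P12.

== RESULT ==
1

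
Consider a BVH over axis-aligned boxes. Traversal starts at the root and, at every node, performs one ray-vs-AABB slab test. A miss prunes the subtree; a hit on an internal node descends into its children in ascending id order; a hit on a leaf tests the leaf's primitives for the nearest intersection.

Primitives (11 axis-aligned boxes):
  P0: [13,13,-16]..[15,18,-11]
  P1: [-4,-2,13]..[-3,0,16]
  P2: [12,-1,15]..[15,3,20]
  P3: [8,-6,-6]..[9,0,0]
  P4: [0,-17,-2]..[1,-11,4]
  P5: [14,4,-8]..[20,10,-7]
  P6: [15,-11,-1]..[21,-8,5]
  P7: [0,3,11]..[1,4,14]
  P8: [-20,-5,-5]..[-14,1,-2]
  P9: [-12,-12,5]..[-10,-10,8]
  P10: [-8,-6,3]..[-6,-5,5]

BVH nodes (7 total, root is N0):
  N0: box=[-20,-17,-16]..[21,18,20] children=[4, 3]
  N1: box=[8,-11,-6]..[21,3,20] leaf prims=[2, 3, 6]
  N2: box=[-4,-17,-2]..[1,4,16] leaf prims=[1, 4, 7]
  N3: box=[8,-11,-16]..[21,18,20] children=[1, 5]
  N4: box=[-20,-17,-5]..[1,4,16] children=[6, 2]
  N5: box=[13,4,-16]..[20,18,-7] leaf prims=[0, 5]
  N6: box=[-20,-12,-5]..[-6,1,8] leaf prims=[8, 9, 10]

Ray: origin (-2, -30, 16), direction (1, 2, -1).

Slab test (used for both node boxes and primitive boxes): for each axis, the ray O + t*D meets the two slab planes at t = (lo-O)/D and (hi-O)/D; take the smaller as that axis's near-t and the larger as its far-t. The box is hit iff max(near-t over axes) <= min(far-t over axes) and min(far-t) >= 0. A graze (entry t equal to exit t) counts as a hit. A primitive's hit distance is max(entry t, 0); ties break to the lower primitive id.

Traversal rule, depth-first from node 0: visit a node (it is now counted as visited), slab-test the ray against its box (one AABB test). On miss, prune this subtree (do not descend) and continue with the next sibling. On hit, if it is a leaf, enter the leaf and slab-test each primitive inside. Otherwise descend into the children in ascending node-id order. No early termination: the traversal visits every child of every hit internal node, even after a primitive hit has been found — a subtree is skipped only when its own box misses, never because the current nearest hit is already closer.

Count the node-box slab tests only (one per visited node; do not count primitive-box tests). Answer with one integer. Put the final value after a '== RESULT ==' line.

Walk:
N0 x:[-18,23] y:[13/2,24] z:[-4,32] -> hit [13/2,23], descend [3, 4]
  N3 x:[10,23] y:[19/2,24] z:[-4,32] -> hit [10,23], descend [1, 5]
    N1 x:[10,23] y:[19/2,33/2] z:[-4,22] -> hit [10,33/2] leaf, test {P2(miss), P3(miss), P6(miss)}
    N5 x:[15,22] y:[17,24] z:[23,32] -> miss, prune
  N4 x:[-18,3] y:[13/2,17] z:[0,21] -> miss, prune

Visited [0, 3, 1, 5, 4]. Tests: 5 box, 1 leaf. Nearest: miss.

== RESULT ==
5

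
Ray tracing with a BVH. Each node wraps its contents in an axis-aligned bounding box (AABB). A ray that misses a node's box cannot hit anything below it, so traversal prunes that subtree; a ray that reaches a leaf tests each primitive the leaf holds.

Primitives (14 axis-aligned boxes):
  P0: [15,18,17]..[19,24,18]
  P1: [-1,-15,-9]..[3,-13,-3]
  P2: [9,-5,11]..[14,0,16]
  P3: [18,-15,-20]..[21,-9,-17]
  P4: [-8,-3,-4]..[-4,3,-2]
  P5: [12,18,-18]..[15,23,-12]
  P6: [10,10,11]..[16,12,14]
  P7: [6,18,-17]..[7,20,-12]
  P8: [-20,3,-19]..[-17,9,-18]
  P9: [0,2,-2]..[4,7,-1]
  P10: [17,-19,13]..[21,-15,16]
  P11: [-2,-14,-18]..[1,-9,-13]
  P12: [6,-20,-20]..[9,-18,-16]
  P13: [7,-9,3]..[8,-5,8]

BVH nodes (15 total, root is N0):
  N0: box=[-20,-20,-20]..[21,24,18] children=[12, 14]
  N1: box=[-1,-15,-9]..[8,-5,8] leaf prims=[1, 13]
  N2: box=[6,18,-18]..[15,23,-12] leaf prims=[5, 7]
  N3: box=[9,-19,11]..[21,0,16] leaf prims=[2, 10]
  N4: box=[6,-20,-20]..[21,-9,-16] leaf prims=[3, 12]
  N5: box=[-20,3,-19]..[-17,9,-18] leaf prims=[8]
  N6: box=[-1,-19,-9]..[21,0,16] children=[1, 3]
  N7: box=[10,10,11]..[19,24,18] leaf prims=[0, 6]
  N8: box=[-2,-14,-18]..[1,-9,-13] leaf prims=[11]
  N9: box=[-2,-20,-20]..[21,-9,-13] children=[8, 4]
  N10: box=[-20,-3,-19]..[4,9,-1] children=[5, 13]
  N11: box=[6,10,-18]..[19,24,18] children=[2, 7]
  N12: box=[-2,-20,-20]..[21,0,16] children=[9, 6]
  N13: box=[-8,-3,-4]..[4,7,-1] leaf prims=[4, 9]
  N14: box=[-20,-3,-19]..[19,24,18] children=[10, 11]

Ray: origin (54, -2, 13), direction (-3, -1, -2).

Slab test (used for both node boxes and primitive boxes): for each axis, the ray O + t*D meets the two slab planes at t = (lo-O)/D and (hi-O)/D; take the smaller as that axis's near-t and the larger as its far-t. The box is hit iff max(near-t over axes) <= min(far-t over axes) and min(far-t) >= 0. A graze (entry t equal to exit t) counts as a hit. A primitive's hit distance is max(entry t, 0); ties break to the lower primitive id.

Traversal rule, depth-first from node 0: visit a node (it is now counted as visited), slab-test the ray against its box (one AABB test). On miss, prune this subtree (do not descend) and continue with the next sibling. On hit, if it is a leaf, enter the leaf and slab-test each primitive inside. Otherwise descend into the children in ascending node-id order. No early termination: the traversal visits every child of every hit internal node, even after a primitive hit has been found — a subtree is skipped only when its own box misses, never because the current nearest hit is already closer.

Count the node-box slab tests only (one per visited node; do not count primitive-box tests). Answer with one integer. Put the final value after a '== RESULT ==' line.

Walk:
N0 x:[11,74/3] y:[-26,18] z:[-5/2,33/2] -> hit [11,33/2], descend [12, 14]
  N12 x:[11,56/3] y:[-2,18] z:[-3/2,33/2] -> hit [11,33/2], descend [6, 9]
    N6 x:[11,55/3] y:[-2,17] z:[-3/2,11] -> hit [11,11], descend [1, 3]
      N1 x:[46/3,55/3] y:[3,13] z:[5/2,11] -> miss, prune
      N3 x:[11,15] y:[-2,17] z:[-3/2,1] -> miss, prune
    N9 x:[11,56/3] y:[7,18] z:[13,33/2] -> hit [13,33/2], descend [4, 8]
      N4 x:[11,16] y:[7,18] z:[29/2,33/2] -> hit [29/2,16] leaf, test {P3(miss), P12@t=16}
      N8 x:[53/3,56/3] y:[7,12] z:[13,31/2] -> miss, prune
  N14 x:[35/3,74/3] y:[-26,1] z:[-5/2,16] -> miss, prune

Summary -> nodes [0, 12, 6, 1, 3, 9, 4, 8, 14]; box-tests=9; leaf-entries=1; first=P12

== RESULT ==
9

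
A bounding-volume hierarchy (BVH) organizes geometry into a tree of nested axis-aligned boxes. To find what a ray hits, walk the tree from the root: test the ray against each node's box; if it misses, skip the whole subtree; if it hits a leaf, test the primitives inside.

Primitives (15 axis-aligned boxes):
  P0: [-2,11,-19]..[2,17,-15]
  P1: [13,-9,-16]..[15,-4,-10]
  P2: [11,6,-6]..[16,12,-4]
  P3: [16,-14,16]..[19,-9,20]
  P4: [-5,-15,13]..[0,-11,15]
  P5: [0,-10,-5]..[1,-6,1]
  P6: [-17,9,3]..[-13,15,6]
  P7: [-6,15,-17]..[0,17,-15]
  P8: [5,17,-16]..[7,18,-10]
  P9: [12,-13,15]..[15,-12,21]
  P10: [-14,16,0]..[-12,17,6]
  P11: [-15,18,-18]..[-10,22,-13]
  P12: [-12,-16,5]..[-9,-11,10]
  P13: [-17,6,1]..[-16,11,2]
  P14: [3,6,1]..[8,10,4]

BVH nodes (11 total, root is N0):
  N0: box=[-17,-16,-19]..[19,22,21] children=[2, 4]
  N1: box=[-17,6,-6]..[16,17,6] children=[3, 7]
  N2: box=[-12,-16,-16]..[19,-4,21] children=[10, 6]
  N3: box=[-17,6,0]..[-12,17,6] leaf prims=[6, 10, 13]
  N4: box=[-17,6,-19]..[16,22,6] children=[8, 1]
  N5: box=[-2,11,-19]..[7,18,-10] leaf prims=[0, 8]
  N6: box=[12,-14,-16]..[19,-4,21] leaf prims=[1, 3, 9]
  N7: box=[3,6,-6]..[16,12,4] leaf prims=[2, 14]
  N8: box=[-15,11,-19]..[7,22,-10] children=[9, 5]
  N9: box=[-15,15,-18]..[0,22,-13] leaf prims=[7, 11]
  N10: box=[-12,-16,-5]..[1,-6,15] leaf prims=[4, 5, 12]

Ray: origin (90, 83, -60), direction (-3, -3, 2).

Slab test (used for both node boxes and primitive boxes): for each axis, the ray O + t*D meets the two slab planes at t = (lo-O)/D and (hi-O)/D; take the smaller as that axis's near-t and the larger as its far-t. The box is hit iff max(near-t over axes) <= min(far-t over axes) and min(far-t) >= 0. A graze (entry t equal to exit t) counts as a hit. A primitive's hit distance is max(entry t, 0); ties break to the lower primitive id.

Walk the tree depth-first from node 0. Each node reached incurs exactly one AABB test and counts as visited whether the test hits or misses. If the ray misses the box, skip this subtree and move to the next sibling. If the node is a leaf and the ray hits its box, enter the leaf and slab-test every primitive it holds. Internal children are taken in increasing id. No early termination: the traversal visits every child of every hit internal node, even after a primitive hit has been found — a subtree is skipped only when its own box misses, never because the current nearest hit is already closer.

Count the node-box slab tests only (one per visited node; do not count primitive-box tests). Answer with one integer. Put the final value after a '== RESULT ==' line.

Walk:
N0 x:[71/3,107/3] y:[61/3,33] z:[41/2,81/2] -> hit [71/3,33], descend [2, 4]
  N2 x:[71/3,34] y:[29,33] z:[22,81/2] -> hit [29,33], descend [6, 10]
    N6 x:[71/3,26] y:[29,97/3] z:[22,81/2] -> miss, prune
    N10 x:[89/3,34] y:[89/3,33] z:[55/2,75/2] -> hit [89/3,33] leaf, test {P4(miss), P5@t=89/3, P12@t=33}
  N4 x:[74/3,107/3] y:[61/3,77/3] z:[41/2,33] -> hit [74/3,77/3], descend [1, 8]
    N1 x:[74/3,107/3] y:[22,77/3] z:[27,33] -> miss, prune
    N8 x:[83/3,35] y:[61/3,24] z:[41/2,25] -> miss, prune

Visited [0, 2, 6, 10, 4, 1, 8]. Tests: 7 box, 1 leaf. Nearest: P5.

== RESULT ==
7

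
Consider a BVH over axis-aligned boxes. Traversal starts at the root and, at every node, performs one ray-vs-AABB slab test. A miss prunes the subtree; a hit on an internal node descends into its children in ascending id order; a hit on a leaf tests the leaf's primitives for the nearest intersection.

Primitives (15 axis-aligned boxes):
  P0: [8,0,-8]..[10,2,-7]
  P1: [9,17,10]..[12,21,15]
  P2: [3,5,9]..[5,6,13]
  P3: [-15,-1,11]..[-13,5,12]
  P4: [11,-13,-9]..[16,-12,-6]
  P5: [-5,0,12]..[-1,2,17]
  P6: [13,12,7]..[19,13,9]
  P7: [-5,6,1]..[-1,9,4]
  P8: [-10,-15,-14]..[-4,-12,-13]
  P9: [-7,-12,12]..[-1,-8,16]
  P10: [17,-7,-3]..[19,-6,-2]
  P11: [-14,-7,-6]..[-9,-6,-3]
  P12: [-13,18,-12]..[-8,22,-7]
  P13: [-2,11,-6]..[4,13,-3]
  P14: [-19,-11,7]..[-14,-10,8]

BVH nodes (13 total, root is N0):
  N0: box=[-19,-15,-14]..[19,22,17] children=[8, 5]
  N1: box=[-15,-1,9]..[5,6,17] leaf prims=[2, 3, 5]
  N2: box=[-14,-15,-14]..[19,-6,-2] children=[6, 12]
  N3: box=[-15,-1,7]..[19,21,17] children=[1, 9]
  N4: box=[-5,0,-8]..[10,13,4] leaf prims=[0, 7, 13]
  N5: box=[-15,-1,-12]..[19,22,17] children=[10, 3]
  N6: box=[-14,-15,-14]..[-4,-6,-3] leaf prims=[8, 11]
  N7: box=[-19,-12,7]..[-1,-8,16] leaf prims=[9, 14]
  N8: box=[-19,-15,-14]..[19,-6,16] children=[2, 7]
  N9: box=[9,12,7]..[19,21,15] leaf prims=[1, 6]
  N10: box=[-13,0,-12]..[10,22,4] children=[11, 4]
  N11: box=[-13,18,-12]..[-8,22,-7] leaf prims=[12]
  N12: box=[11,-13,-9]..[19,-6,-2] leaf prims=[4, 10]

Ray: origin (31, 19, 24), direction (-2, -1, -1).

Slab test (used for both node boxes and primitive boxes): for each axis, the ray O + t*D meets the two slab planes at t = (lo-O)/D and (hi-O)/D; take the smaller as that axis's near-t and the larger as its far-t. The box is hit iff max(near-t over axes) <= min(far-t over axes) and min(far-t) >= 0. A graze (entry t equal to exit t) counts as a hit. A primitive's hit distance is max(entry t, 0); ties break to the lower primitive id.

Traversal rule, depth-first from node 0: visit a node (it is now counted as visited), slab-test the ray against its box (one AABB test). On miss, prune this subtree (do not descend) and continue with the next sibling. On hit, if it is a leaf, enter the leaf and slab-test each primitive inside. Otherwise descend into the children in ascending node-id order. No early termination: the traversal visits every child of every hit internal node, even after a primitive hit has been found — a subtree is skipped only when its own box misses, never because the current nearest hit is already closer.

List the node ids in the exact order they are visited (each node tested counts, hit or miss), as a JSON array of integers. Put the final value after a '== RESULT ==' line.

Trace the traversal:
N0 x:[6,25] y:[-3,34] z:[7,38] -> hit [7,25], descend [5, 8]
  N5 x:[6,23] y:[-3,20] z:[7,36] -> hit [7,20], descend [3, 10]
    N3 x:[6,23] y:[-2,20] z:[7,17] -> hit [7,17], descend [1, 9]
      N1 x:[13,23] y:[13,20] z:[7,15] -> hit [13,15] leaf, test {P2@t=13, P3(miss), P5(miss)}
      N9 x:[6,11] y:[-2,7] z:[9,17] -> miss, prune
    N10 x:[21/2,22] y:[-3,19] z:[20,36] -> miss, prune
  N8 x:[6,25] y:[25,34] z:[8,38] -> hit [25,25], descend [2, 7]
    N2 x:[6,45/2] y:[25,34] z:[26,38] -> miss, prune
    N7 x:[16,25] y:[27,31] z:[8,17] -> miss, prune

9 AABB tests over nodes [0, 5, 3, 1, 9, 10, 8, 2, 7]; 1 leaf entered; closest P2.

== RESULT ==
[0, 5, 3, 1, 9, 10, 8, 2, 7]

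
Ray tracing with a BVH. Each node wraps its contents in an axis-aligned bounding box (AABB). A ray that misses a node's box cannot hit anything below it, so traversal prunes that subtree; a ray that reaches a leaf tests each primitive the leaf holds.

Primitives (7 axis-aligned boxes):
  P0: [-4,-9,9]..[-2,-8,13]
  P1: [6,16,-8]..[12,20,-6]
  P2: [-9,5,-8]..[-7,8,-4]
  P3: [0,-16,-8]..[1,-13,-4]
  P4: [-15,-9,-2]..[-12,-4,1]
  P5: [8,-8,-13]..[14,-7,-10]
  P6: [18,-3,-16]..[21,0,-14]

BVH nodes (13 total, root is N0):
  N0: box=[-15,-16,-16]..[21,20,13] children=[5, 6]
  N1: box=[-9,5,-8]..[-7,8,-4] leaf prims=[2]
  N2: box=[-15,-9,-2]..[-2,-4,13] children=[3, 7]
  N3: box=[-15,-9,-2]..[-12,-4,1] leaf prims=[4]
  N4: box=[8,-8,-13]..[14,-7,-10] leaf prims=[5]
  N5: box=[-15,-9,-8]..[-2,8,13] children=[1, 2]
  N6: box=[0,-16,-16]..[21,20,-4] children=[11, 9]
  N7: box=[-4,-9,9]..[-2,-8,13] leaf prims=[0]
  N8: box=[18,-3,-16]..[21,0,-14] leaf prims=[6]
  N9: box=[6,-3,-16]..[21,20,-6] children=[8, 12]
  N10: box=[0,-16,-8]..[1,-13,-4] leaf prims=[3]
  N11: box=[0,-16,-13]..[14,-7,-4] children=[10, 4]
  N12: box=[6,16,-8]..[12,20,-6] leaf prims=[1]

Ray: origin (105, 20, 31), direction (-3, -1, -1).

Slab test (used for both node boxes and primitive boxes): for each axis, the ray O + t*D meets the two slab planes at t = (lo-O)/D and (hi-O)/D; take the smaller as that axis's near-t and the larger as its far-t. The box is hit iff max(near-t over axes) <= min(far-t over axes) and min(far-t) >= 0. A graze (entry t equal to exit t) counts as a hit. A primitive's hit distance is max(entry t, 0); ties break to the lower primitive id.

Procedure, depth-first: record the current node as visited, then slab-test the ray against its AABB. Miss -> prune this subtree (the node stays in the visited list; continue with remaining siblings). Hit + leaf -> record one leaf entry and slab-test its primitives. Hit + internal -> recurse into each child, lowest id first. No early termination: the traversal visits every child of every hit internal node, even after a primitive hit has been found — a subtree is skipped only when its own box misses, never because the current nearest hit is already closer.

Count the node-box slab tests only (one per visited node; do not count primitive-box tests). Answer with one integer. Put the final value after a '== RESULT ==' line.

Walk:
N0 x:[28,40] y:[0,36] z:[18,47] -> hit [28,36], descend [5, 6]
  N5 x:[107/3,40] y:[12,29] z:[18,39] -> miss, prune
  N6 x:[28,35] y:[0,36] z:[35,47] -> hit [35,35], descend [9, 11]
    N9 x:[28,33] y:[0,23] z:[37,47] -> miss, prune
    N11 x:[91/3,35] y:[27,36] z:[35,44] -> hit [35,35], descend [4, 10]
      N4 x:[91/3,97/3] y:[27,28] z:[41,44] -> miss, prune
      N10 x:[104/3,35] y:[33,36] z:[35,39] -> hit [35,35] leaf, test {P3@t=35}

7 AABB tests over nodes [0, 5, 6, 9, 11, 4, 10]; 1 leaf entered; closest P3.

== RESULT ==
7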